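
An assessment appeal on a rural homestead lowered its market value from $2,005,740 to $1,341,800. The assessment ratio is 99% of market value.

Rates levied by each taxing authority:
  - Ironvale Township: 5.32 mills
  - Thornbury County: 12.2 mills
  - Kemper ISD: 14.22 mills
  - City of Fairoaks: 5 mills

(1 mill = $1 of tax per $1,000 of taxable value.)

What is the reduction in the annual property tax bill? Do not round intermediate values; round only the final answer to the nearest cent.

$24,149.22

Old assessed value = $2,005,740 × 0.99 = $1,985,682.6
New assessed value = $1,341,800 × 0.99 = $1,328,382
Combined rate = 0.00532 + 0.0122 + 0.01422 + 0.005 = 0.03674
Old tax = $1,985,682.6 × 0.03674 = $72,953.978724
New tax = $1,328,382 × 0.03674 = $48,804.75468
Reduction = $72,953.978724 − $48,804.75468 = $24,149.224044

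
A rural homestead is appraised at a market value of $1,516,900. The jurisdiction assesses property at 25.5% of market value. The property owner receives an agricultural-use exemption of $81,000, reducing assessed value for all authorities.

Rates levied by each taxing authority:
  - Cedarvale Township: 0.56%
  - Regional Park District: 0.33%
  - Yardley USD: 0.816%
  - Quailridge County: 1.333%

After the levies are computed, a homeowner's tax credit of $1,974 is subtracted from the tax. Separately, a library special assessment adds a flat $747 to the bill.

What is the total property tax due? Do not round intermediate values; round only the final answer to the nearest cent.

$8,066.55

Assessed value = $1,516,900 × 0.255 = $386,809.5
Taxable value = $386,809.5 − $81,000 = $305,809.5
Cedarvale Township: $305,809.5 × 0.0056 = $1,712.5332
Regional Park District: $305,809.5 × 0.0033 = $1,009.17135
Yardley USD: $305,809.5 × 0.00816 = $2,495.40552
Quailridge County: $305,809.5 × 0.01333 = $4,076.440635
Levies subtotal = $9,293.550705
After credit = $9,293.550705 − $1,974 = $7,319.550705
Total = $7,319.550705 + $747 = $8,066.550705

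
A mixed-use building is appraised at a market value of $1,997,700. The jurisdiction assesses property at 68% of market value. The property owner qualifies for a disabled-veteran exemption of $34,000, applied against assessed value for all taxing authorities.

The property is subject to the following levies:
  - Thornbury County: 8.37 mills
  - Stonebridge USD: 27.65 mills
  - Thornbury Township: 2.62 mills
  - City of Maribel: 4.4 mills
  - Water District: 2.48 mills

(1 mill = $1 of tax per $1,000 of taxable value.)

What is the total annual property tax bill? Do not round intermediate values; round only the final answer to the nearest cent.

Assessed value = $1,997,700 × 0.68 = $1,358,436
Taxable value = $1,358,436 − $34,000 = $1,324,436
Thornbury County: $1,324,436 × 0.00837 = $11,085.52932
Stonebridge USD: $1,324,436 × 0.02765 = $36,620.6554
Thornbury Township: $1,324,436 × 0.00262 = $3,470.02232
City of Maribel: $1,324,436 × 0.0044 = $5,827.5184
Water District: $1,324,436 × 0.00248 = $3,284.60128
Total = $11,085.52932 + $36,620.6554 + $3,470.02232 + $5,827.5184 + $3,284.60128 = $60,288.32672

$60,288.33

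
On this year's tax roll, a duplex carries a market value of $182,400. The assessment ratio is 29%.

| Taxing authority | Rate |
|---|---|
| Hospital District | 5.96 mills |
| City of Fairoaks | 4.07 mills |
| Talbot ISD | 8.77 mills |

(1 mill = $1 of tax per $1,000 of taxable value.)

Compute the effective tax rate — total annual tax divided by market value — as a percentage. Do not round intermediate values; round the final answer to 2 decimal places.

0.55%

Assessed value = $182,400 × 0.29 = $52,896
Hospital District: $52,896 × 0.00596 = $315.26016
City of Fairoaks: $52,896 × 0.00407 = $215.28672
Talbot ISD: $52,896 × 0.00877 = $463.89792
Total tax = $994.4448
Effective rate = $994.4448 ÷ $182,400 = 0.55% of market value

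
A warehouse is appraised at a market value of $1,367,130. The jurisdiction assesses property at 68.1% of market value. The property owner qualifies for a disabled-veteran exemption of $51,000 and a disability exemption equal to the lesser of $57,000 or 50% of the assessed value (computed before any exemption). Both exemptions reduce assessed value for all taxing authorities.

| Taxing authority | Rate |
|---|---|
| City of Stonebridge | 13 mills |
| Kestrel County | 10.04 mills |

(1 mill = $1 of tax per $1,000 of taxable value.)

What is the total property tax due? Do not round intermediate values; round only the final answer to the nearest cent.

$18,962.28

Assessed value = $1,367,130 × 0.681 = $931,015.53
Disability exemption = min($57,000, 50% × $931,015.53) = min($57,000, $465,507.765) = $57,000 (dollar cap binds)
Taxable value = $931,015.53 − $51,000 − $57,000 = $823,015.53
City of Stonebridge: $823,015.53 × 0.013 = $10,699.20189
Kestrel County: $823,015.53 × 0.01004 = $8,263.0759212
Total = $18,962.2778112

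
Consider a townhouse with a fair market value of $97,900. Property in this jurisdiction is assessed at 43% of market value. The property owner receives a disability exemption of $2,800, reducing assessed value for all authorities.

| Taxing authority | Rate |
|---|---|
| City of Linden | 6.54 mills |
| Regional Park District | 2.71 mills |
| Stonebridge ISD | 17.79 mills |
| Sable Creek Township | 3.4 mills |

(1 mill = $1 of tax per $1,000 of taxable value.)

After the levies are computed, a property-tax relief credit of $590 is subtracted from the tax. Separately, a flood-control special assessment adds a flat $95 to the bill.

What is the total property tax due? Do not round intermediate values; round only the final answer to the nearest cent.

Assessed value = $97,900 × 0.43 = $42,097
Taxable value = $42,097 − $2,800 = $39,297
City of Linden: $39,297 × 0.00654 = $257.00238
Regional Park District: $39,297 × 0.00271 = $106.49487
Stonebridge ISD: $39,297 × 0.01779 = $699.09363
Sable Creek Township: $39,297 × 0.0034 = $133.6098
Levies subtotal = $1,196.20068
After credit = $1,196.20068 − $590 = $606.20068
Total = $606.20068 + $95 = $701.20068

$701.20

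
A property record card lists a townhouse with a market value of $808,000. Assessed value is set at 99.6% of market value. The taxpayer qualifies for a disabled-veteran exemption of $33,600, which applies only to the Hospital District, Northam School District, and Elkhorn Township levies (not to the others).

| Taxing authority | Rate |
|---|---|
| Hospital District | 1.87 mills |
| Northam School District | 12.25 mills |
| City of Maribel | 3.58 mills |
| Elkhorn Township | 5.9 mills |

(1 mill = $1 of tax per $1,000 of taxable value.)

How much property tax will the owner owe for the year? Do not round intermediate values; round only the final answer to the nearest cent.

$18,319.85

Assessed value = $808,000 × 0.996 = $804,768
Hospital District: ($804,768 − $33,600) × 0.00187 = $771,168 × 0.00187 = $1,442.08416
Northam School District: ($804,768 − $33,600) × 0.01225 = $771,168 × 0.01225 = $9,446.808
City of Maribel: $804,768 × 0.00358 = $2,881.06944
Elkhorn Township: ($804,768 − $33,600) × 0.0059 = $771,168 × 0.0059 = $4,549.8912
Total = $18,319.8528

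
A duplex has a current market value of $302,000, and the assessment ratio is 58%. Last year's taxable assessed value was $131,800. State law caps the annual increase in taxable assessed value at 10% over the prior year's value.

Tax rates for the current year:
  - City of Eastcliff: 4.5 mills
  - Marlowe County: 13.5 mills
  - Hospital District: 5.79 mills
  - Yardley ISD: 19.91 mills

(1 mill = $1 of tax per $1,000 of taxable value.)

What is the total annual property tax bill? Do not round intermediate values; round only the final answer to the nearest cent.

$6,335.63

Uncapped assessed value = $302,000 × 0.58 = $175,160
Cap limit = $131,800 × 1.1 = $144,980
Taxable assessed value = min($175,160, $144,980) = $144,980 (cap binds)
City of Eastcliff: $144,980 × 0.0045 = $652.41
Marlowe County: $144,980 × 0.0135 = $1,957.23
Hospital District: $144,980 × 0.00579 = $839.4342
Yardley ISD: $144,980 × 0.01991 = $2,886.5518
Total = $6,335.626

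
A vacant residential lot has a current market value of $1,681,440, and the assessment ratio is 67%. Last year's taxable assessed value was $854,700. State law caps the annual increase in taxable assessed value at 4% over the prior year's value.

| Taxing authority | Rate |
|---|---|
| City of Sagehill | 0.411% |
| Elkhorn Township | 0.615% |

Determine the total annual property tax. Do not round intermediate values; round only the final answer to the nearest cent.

$9,119.99

Uncapped assessed value = $1,681,440 × 0.67 = $1,126,564.8
Cap limit = $854,700 × 1.04 = $888,888
Taxable assessed value = min($1,126,564.8, $888,888) = $888,888 (cap binds)
City of Sagehill: $888,888 × 0.00411 = $3,653.32968
Elkhorn Township: $888,888 × 0.00615 = $5,466.6612
Total = $9,119.99088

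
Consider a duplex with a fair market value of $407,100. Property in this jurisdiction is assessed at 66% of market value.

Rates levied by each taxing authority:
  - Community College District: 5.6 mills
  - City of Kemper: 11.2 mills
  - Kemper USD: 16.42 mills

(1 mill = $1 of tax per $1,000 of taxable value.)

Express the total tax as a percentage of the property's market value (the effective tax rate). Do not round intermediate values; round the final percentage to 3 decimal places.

2.193%

Assessed value = $407,100 × 0.66 = $268,686
Community College District: $268,686 × 0.0056 = $1,504.6416
City of Kemper: $268,686 × 0.0112 = $3,009.2832
Kemper USD: $268,686 × 0.01642 = $4,411.82412
Total tax = $8,925.74892
Effective rate = $8,925.74892 ÷ $407,100 = 2.193% of market value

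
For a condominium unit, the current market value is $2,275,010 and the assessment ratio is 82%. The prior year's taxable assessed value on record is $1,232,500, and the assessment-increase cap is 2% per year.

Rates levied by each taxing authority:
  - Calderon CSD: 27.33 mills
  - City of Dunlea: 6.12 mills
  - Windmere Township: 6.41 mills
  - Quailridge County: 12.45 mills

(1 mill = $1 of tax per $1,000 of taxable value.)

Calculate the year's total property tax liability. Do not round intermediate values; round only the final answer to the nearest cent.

$65,761.52

Uncapped assessed value = $2,275,010 × 0.82 = $1,865,508.2
Cap limit = $1,232,500 × 1.02 = $1,257,150
Taxable assessed value = min($1,865,508.2, $1,257,150) = $1,257,150 (cap binds)
Calderon CSD: $1,257,150 × 0.02733 = $34,357.9095
City of Dunlea: $1,257,150 × 0.00612 = $7,693.758
Windmere Township: $1,257,150 × 0.00641 = $8,058.3315
Quailridge County: $1,257,150 × 0.01245 = $15,651.5175
Total = $65,761.5165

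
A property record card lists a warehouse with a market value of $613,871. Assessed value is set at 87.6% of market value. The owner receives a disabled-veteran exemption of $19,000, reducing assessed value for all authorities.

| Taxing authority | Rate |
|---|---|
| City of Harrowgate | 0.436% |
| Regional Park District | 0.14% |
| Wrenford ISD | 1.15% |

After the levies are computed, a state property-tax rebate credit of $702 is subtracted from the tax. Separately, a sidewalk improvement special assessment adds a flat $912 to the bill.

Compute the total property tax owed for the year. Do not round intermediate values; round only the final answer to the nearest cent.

Assessed value = $613,871 × 0.876 = $537,750.996
Taxable value = $537,750.996 − $19,000 = $518,750.996
City of Harrowgate: $518,750.996 × 0.00436 = $2,261.75434256
Regional Park District: $518,750.996 × 0.0014 = $726.2513944
Wrenford ISD: $518,750.996 × 0.0115 = $5,965.636454
Levies subtotal = $8,953.64219096
After credit = $8,953.64219096 − $702 = $8,251.64219096
Total = $8,251.64219096 + $912 = $9,163.64219096

$9,163.64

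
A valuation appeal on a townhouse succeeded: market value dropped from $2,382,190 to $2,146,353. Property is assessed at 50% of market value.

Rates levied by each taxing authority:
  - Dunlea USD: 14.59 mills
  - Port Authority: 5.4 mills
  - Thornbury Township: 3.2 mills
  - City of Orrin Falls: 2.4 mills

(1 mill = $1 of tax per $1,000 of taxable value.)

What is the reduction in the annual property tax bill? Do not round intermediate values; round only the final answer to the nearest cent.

$3,017.53

Old assessed value = $2,382,190 × 0.5 = $1,191,095
New assessed value = $2,146,353 × 0.5 = $1,073,176.5
Combined rate = 0.01459 + 0.0054 + 0.0032 + 0.0024 = 0.02559
Old tax = $1,191,095 × 0.02559 = $30,480.12105
New tax = $1,073,176.5 × 0.02559 = $27,462.586635
Reduction = $30,480.12105 − $27,462.586635 = $3,017.534415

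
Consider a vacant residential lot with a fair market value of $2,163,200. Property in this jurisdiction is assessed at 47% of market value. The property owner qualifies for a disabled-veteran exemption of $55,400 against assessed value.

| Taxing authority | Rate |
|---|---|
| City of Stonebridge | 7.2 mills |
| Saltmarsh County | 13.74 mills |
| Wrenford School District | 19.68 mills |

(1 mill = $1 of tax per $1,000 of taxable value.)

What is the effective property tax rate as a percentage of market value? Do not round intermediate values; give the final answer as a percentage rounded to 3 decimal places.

1.805%

Assessed value = $2,163,200 × 0.47 = $1,016,704
Taxable value = $1,016,704 − $55,400 = $961,304
City of Stonebridge: $961,304 × 0.0072 = $6,921.3888
Saltmarsh County: $961,304 × 0.01374 = $13,208.31696
Wrenford School District: $961,304 × 0.01968 = $18,918.46272
Total tax = $39,048.16848
Effective rate = $39,048.16848 ÷ $2,163,200 = 1.805% of market value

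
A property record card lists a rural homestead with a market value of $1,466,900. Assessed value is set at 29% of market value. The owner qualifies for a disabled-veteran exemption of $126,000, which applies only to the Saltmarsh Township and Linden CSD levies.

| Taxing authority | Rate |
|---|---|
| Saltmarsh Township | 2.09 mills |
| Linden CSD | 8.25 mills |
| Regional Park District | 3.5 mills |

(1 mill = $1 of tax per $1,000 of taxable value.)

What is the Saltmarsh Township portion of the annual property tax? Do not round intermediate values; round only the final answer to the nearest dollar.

$626

Assessed value = $1,466,900 × 0.29 = $425,401
Saltmarsh Township taxable value = $425,401 − $126,000 = $299,401
Saltmarsh Township levy = $299,401 × 0.00209 = $625.74809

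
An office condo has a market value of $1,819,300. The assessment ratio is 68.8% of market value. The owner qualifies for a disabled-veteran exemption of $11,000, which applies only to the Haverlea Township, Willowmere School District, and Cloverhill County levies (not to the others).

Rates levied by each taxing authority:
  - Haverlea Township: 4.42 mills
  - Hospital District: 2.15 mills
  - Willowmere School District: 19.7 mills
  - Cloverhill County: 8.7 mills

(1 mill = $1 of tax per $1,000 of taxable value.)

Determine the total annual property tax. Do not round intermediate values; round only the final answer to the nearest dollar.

Assessed value = $1,819,300 × 0.688 = $1,251,678.4
Haverlea Township: ($1,251,678.4 − $11,000) × 0.00442 = $1,240,678.4 × 0.00442 = $5,483.798528
Hospital District: $1,251,678.4 × 0.00215 = $2,691.10856
Willowmere School District: ($1,251,678.4 − $11,000) × 0.0197 = $1,240,678.4 × 0.0197 = $24,441.36448
Cloverhill County: ($1,251,678.4 − $11,000) × 0.0087 = $1,240,678.4 × 0.0087 = $10,793.90208
Total = $43,410.173648

$43,410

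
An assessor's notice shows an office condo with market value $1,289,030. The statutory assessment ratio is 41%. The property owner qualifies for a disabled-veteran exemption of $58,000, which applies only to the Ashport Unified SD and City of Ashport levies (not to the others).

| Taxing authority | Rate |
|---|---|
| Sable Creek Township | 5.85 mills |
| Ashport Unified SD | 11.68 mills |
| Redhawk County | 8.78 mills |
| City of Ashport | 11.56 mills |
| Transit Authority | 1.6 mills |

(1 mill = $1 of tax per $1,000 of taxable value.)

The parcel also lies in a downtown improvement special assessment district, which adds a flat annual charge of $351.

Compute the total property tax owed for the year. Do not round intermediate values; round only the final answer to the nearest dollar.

$19,863

Assessed value = $1,289,030 × 0.41 = $528,502.3
Sable Creek Township: $528,502.3 × 0.00585 = $3,091.738455
Ashport Unified SD: ($528,502.3 − $58,000) × 0.01168 = $470,502.3 × 0.01168 = $5,495.466864
Redhawk County: $528,502.3 × 0.00878 = $4,640.250194
City of Ashport: ($528,502.3 − $58,000) × 0.01156 = $470,502.3 × 0.01156 = $5,439.006588
Transit Authority: $528,502.3 × 0.0016 = $845.60368
Levies subtotal = $19,512.065781
Total = $19,512.065781 + $351 = $19,863.065781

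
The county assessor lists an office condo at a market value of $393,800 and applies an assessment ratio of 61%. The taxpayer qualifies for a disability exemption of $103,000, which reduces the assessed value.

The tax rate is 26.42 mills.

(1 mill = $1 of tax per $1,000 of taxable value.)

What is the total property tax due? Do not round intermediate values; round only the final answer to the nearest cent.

Assessed value = $393,800 × 0.61 = $240,218
Taxable value = $240,218 − $103,000 = $137,218
Tax = $137,218 × 0.02642 = $3,625.29956

$3,625.30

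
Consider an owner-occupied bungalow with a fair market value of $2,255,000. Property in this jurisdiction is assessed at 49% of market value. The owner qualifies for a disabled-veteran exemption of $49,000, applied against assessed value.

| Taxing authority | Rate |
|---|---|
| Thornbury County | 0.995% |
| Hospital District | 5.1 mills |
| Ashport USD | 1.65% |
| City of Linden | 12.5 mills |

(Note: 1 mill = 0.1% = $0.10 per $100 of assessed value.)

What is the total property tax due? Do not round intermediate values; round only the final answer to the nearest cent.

$46,514.60

Assessed value = $2,255,000 × 0.49 = $1,104,950
Taxable value = $1,104,950 − $49,000 = $1,055,950
Thornbury County: $1,055,950 × 0.00995 = $10,506.7025
Hospital District: $1,055,950 × 0.0051 = $5,385.345
Ashport USD: $1,055,950 × 0.0165 = $17,423.175
City of Linden: $1,055,950 × 0.0125 = $13,199.375
Total = $46,514.5975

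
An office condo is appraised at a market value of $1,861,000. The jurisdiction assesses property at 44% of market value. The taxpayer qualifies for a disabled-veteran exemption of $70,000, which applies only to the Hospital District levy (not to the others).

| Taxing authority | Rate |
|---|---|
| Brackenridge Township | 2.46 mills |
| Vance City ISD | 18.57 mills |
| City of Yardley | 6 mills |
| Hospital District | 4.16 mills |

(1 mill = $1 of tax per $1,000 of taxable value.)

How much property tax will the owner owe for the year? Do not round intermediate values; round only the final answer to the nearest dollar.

$25,248

Assessed value = $1,861,000 × 0.44 = $818,840
Brackenridge Township: $818,840 × 0.00246 = $2,014.3464
Vance City ISD: $818,840 × 0.01857 = $15,205.8588
City of Yardley: $818,840 × 0.006 = $4,913.04
Hospital District: ($818,840 − $70,000) × 0.00416 = $748,840 × 0.00416 = $3,115.1744
Total = $25,248.4196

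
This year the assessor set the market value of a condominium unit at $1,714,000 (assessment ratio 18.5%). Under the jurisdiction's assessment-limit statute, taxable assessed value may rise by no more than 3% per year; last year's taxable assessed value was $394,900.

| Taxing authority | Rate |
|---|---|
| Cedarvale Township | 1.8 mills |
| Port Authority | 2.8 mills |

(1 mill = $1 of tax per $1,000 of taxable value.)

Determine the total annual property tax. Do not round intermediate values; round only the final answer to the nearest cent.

$1,458.61

Uncapped assessed value = $1,714,000 × 0.185 = $317,090
Cap limit = $394,900 × 1.03 = $406,747
Taxable assessed value = min($317,090, $406,747) = $317,090 (cap does not bind)
Cedarvale Township: $317,090 × 0.0018 = $570.762
Port Authority: $317,090 × 0.0028 = $887.852
Total = $1,458.614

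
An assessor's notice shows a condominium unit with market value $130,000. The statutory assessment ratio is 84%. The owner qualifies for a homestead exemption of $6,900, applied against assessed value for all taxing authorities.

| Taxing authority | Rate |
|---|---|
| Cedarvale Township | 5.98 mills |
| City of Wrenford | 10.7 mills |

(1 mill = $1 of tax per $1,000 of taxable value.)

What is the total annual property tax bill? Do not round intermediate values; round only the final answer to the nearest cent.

$1,706.36

Assessed value = $130,000 × 0.84 = $109,200
Taxable value = $109,200 − $6,900 = $102,300
Cedarvale Township: $102,300 × 0.00598 = $611.754
City of Wrenford: $102,300 × 0.0107 = $1,094.61
Total = $611.754 + $1,094.61 = $1,706.364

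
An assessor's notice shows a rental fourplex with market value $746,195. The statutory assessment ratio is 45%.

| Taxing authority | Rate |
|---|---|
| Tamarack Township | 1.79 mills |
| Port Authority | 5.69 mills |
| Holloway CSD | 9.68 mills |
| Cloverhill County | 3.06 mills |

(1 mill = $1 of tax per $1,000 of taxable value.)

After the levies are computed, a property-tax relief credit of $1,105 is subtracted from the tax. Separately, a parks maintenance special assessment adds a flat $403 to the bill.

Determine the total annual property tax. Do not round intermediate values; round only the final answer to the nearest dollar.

$6,088

Assessed value = $746,195 × 0.45 = $335,787.75
Tamarack Township: $335,787.75 × 0.00179 = $601.0600725
Port Authority: $335,787.75 × 0.00569 = $1,910.6322975
Holloway CSD: $335,787.75 × 0.00968 = $3,250.42542
Cloverhill County: $335,787.75 × 0.00306 = $1,027.510515
Levies subtotal = $6,789.628305
After credit = $6,789.628305 − $1,105 = $5,684.628305
Total = $5,684.628305 + $403 = $6,087.628305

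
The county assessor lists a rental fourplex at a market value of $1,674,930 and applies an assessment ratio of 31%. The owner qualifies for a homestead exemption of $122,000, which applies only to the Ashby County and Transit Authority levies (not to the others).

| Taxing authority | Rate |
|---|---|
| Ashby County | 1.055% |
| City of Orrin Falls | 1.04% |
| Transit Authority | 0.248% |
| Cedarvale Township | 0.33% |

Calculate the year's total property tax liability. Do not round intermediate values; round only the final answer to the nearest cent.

$12,289.31

Assessed value = $1,674,930 × 0.31 = $519,228.3
Ashby County: ($519,228.3 − $122,000) × 0.01055 = $397,228.3 × 0.01055 = $4,190.758565
City of Orrin Falls: $519,228.3 × 0.0104 = $5,399.97432
Transit Authority: ($519,228.3 − $122,000) × 0.00248 = $397,228.3 × 0.00248 = $985.126184
Cedarvale Township: $519,228.3 × 0.0033 = $1,713.45339
Total = $12,289.312459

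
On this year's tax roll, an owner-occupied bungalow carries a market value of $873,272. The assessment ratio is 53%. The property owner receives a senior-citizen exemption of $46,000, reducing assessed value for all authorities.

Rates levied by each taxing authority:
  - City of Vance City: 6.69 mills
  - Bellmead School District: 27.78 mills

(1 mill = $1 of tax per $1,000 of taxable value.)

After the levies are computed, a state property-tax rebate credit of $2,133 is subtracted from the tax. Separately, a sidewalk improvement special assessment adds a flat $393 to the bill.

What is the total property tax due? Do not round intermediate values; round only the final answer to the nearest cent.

Assessed value = $873,272 × 0.53 = $462,834.16
Taxable value = $462,834.16 − $46,000 = $416,834.16
City of Vance City: $416,834.16 × 0.00669 = $2,788.6205304
Bellmead School District: $416,834.16 × 0.02778 = $11,579.6529648
Levies subtotal = $14,368.2734952
After credit = $14,368.2734952 − $2,133 = $12,235.2734952
Total = $12,235.2734952 + $393 = $12,628.2734952

$12,628.27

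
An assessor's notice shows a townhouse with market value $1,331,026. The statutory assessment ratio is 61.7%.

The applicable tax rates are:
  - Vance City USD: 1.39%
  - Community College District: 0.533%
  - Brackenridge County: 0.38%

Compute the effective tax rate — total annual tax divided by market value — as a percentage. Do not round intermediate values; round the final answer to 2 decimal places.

Assessed value = $1,331,026 × 0.617 = $821,243.042
Vance City USD: $821,243.042 × 0.0139 = $11,415.2782838
Community College District: $821,243.042 × 0.00533 = $4,377.22541386
Brackenridge County: $821,243.042 × 0.0038 = $3,120.7235596
Total tax = $18,913.22725726
Effective rate = $18,913.22725726 ÷ $1,331,026 = 1.42% of market value

1.42%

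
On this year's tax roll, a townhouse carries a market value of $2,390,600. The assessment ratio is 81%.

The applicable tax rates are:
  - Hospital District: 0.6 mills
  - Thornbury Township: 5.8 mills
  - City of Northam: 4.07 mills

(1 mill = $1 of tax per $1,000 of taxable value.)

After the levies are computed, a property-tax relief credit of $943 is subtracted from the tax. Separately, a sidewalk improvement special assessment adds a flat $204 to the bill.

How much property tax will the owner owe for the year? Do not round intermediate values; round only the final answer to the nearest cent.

$19,534.96

Assessed value = $2,390,600 × 0.81 = $1,936,386
Hospital District: $1,936,386 × 0.0006 = $1,161.8316
Thornbury Township: $1,936,386 × 0.0058 = $11,231.0388
City of Northam: $1,936,386 × 0.00407 = $7,881.09102
Levies subtotal = $20,273.96142
After credit = $20,273.96142 − $943 = $19,330.96142
Total = $19,330.96142 + $204 = $19,534.96142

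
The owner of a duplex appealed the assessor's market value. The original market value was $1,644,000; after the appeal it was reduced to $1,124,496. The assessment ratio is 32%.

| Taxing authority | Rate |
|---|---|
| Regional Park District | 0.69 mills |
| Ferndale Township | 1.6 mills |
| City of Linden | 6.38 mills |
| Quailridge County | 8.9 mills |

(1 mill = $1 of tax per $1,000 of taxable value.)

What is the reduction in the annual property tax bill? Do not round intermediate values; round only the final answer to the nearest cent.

Old assessed value = $1,644,000 × 0.32 = $526,080
New assessed value = $1,124,496 × 0.32 = $359,838.72
Combined rate = 0.00069 + 0.0016 + 0.00638 + 0.0089 = 0.01757
Old tax = $526,080 × 0.01757 = $9,243.2256
New tax = $359,838.72 × 0.01757 = $6,322.3663104
Reduction = $9,243.2256 − $6,322.3663104 = $2,920.8592896

$2,920.86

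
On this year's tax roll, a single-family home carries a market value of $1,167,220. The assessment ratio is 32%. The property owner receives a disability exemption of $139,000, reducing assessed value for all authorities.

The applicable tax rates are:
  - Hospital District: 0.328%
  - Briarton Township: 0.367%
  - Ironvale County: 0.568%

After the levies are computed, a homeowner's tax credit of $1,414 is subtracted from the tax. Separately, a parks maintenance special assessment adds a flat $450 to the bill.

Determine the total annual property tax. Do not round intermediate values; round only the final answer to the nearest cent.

Assessed value = $1,167,220 × 0.32 = $373,510.4
Taxable value = $373,510.4 − $139,000 = $234,510.4
Hospital District: $234,510.4 × 0.00328 = $769.194112
Briarton Township: $234,510.4 × 0.00367 = $860.653168
Ironvale County: $234,510.4 × 0.00568 = $1,332.019072
Levies subtotal = $2,961.866352
After credit = $2,961.866352 − $1,414 = $1,547.866352
Total = $1,547.866352 + $450 = $1,997.866352

$1,997.87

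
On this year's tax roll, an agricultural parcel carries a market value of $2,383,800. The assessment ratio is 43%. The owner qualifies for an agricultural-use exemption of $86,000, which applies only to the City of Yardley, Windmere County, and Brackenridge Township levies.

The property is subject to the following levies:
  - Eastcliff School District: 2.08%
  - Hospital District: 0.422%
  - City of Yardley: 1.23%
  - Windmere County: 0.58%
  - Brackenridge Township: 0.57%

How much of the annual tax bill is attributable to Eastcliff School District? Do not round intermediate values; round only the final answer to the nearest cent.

$21,320.71

Assessed value = $2,383,800 × 0.43 = $1,025,034
Eastcliff School District taxable value = $1,025,034 (exemption does not apply)
Eastcliff School District levy = $1,025,034 × 0.0208 = $21,320.7072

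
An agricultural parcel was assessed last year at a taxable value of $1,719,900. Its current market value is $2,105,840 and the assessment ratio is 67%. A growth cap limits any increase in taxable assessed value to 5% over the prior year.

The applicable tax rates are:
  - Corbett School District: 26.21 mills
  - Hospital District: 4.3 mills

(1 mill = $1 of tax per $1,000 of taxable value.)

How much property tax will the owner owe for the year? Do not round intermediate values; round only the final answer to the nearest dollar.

Uncapped assessed value = $2,105,840 × 0.67 = $1,410,912.8
Cap limit = $1,719,900 × 1.05 = $1,805,895
Taxable assessed value = min($1,410,912.8, $1,805,895) = $1,410,912.8 (cap does not bind)
Corbett School District: $1,410,912.8 × 0.02621 = $36,980.024488
Hospital District: $1,410,912.8 × 0.0043 = $6,066.92504
Total = $43,046.949528

$43,047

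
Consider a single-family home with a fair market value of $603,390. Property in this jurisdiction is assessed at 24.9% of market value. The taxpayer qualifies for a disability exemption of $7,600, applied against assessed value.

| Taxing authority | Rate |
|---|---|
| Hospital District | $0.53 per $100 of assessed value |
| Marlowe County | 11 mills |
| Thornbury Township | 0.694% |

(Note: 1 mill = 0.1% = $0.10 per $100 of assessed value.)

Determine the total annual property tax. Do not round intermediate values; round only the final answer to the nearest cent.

$3,315.05

Assessed value = $603,390 × 0.249 = $150,244.11
Taxable value = $150,244.11 − $7,600 = $142,644.11
Hospital District: $142,644.11 × 0.0053 = $756.013783
Marlowe County: $142,644.11 × 0.011 = $1,569.08521
Thornbury Township: $142,644.11 × 0.00694 = $989.9501234
Total = $3,315.0491164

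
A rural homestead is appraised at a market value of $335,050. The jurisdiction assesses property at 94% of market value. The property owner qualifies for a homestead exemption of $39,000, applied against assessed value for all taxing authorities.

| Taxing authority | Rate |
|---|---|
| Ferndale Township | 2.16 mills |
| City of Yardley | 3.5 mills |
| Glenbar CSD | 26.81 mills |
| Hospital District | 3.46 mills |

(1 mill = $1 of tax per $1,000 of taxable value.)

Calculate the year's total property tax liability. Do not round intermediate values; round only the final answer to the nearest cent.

$9,914.78

Assessed value = $335,050 × 0.94 = $314,947
Taxable value = $314,947 − $39,000 = $275,947
Ferndale Township: $275,947 × 0.00216 = $596.04552
City of Yardley: $275,947 × 0.0035 = $965.8145
Glenbar CSD: $275,947 × 0.02681 = $7,398.13907
Hospital District: $275,947 × 0.00346 = $954.77662
Total = $596.04552 + $965.8145 + $7,398.13907 + $954.77662 = $9,914.77571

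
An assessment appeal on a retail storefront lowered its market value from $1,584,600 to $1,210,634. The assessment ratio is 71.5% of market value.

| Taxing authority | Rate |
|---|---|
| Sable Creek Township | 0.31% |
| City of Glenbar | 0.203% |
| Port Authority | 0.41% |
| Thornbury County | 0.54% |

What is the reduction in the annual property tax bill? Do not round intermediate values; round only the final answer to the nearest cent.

$3,911.85

Old assessed value = $1,584,600 × 0.715 = $1,132,989
New assessed value = $1,210,634 × 0.715 = $865,603.31
Combined rate = 0.0031 + 0.00203 + 0.0041 + 0.0054 = 0.01463
Old tax = $1,132,989 × 0.01463 = $16,575.62907
New tax = $865,603.31 × 0.01463 = $12,663.7764253
Reduction = $16,575.62907 − $12,663.7764253 = $3,911.8526447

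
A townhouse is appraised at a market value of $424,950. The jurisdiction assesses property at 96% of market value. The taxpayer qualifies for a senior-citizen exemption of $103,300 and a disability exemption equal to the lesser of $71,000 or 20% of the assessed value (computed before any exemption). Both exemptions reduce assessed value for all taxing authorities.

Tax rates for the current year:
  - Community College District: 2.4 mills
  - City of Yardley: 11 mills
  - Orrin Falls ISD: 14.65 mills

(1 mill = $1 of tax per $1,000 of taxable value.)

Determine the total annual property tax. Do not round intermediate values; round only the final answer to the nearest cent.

Assessed value = $424,950 × 0.96 = $407,952
Disability exemption = min($71,000, 20% × $407,952) = min($71,000, $81,590.4) = $71,000 (dollar cap binds)
Taxable value = $407,952 − $103,300 − $71,000 = $233,652
Community College District: $233,652 × 0.0024 = $560.7648
City of Yardley: $233,652 × 0.011 = $2,570.172
Orrin Falls ISD: $233,652 × 0.01465 = $3,423.0018
Total = $6,553.9386

$6,553.94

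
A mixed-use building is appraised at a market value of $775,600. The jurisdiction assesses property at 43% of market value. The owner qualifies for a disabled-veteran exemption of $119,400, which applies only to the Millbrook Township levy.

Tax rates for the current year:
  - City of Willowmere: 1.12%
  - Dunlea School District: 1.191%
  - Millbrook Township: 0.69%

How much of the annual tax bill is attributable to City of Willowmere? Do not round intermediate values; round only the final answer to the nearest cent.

$3,735.29

Assessed value = $775,600 × 0.43 = $333,508
City of Willowmere taxable value = $333,508 (exemption does not apply)
City of Willowmere levy = $333,508 × 0.0112 = $3,735.2896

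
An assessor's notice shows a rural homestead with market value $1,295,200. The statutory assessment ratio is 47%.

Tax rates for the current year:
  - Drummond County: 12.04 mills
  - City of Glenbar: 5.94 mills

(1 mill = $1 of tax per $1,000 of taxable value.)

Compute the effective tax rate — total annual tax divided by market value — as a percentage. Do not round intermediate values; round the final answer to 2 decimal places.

Assessed value = $1,295,200 × 0.47 = $608,744
Drummond County: $608,744 × 0.01204 = $7,329.27776
City of Glenbar: $608,744 × 0.00594 = $3,615.93936
Total tax = $10,945.21712
Effective rate = $10,945.21712 ÷ $1,295,200 = 0.85% of market value

0.85%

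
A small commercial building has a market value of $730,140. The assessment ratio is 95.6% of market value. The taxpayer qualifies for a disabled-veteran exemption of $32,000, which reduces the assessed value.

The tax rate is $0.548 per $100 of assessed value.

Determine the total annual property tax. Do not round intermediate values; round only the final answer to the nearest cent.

$3,649.76

Assessed value = $730,140 × 0.956 = $698,013.84
Taxable value = $698,013.84 − $32,000 = $666,013.84
Tax = $666,013.84 × 0.00548 = $3,649.7558432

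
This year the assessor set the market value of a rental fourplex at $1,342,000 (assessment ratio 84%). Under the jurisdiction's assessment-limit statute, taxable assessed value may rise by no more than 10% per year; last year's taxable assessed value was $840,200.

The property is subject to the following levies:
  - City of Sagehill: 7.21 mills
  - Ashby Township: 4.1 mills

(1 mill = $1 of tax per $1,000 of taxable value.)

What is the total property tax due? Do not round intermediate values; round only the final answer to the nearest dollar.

$10,453

Uncapped assessed value = $1,342,000 × 0.84 = $1,127,280
Cap limit = $840,200 × 1.1 = $924,220
Taxable assessed value = min($1,127,280, $924,220) = $924,220 (cap binds)
City of Sagehill: $924,220 × 0.00721 = $6,663.6262
Ashby Township: $924,220 × 0.0041 = $3,789.302
Total = $10,452.9282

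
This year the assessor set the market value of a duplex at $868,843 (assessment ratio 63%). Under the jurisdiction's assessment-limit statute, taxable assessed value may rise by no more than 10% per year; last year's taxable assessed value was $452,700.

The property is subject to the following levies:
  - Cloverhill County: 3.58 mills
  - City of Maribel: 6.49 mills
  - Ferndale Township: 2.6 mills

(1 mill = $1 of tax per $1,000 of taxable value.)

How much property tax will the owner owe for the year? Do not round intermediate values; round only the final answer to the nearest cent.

Uncapped assessed value = $868,843 × 0.63 = $547,371.09
Cap limit = $452,700 × 1.1 = $497,970
Taxable assessed value = min($547,371.09, $497,970) = $497,970 (cap binds)
Cloverhill County: $497,970 × 0.00358 = $1,782.7326
City of Maribel: $497,970 × 0.00649 = $3,231.8253
Ferndale Township: $497,970 × 0.0026 = $1,294.722
Total = $6,309.2799

$6,309.28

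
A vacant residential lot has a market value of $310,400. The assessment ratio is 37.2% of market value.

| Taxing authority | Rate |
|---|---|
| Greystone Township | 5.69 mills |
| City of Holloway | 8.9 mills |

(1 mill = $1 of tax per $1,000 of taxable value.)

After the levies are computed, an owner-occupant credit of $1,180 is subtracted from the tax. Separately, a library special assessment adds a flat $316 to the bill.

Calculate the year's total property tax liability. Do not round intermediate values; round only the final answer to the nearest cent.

Assessed value = $310,400 × 0.372 = $115,468.8
Greystone Township: $115,468.8 × 0.00569 = $657.017472
City of Holloway: $115,468.8 × 0.0089 = $1,027.67232
Levies subtotal = $1,684.689792
After credit = $1,684.689792 − $1,180 = $504.689792
Total = $504.689792 + $316 = $820.689792

$820.69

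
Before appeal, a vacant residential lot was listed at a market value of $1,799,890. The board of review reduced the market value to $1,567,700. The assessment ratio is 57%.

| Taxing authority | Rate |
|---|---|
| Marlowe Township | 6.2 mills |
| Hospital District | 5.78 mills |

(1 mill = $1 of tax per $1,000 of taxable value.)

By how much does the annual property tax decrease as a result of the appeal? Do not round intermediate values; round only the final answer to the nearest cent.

$1,585.53

Old assessed value = $1,799,890 × 0.57 = $1,025,937.3
New assessed value = $1,567,700 × 0.57 = $893,589
Combined rate = 0.0062 + 0.00578 = 0.01198
Old tax = $1,025,937.3 × 0.01198 = $12,290.728854
New tax = $893,589 × 0.01198 = $10,705.19622
Reduction = $12,290.728854 − $10,705.19622 = $1,585.532634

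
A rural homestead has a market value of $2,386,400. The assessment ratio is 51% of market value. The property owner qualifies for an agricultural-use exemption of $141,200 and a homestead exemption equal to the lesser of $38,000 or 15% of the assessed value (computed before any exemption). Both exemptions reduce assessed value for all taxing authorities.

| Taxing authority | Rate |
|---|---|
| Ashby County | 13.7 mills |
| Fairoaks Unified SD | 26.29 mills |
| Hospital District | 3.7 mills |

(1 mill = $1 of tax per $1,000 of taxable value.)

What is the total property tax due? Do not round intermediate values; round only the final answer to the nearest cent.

$45,344.28

Assessed value = $2,386,400 × 0.51 = $1,217,064
Homestead exemption = min($38,000, 15% × $1,217,064) = min($38,000, $182,559.6) = $38,000 (dollar cap binds)
Taxable value = $1,217,064 − $141,200 − $38,000 = $1,037,864
Ashby County: $1,037,864 × 0.0137 = $14,218.7368
Fairoaks Unified SD: $1,037,864 × 0.02629 = $27,285.44456
Hospital District: $1,037,864 × 0.0037 = $3,840.0968
Total = $45,344.27816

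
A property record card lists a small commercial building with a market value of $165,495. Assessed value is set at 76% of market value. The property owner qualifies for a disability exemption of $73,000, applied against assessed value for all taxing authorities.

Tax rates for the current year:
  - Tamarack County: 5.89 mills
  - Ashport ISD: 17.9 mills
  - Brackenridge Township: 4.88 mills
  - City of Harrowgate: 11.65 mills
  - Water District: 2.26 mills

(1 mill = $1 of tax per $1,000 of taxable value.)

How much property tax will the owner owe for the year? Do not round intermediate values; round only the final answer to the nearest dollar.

Assessed value = $165,495 × 0.76 = $125,776.2
Taxable value = $125,776.2 − $73,000 = $52,776.2
Tamarack County: $52,776.2 × 0.00589 = $310.851818
Ashport ISD: $52,776.2 × 0.0179 = $944.69398
Brackenridge Township: $52,776.2 × 0.00488 = $257.547856
City of Harrowgate: $52,776.2 × 0.01165 = $614.84273
Water District: $52,776.2 × 0.00226 = $119.274212
Total = $310.851818 + $944.69398 + $257.547856 + $614.84273 + $119.274212 = $2,247.210596

$2,247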